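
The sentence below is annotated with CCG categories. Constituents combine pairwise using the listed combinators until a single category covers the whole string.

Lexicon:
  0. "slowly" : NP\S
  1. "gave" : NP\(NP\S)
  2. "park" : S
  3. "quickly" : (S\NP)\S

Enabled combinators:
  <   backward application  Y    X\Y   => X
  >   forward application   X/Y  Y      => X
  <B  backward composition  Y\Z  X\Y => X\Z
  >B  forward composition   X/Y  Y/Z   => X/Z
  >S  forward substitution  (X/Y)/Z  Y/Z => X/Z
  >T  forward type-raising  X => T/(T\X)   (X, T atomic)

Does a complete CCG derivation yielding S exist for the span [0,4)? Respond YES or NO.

YES

[0,4] S   <
  [0,2] NP   <
    [0,1] "slowly" : NP\S
    [1,2] "gave" : NP\(NP\S)
  [2,4] S\NP   <
    [2,3] "park" : S
    [3,4] "quickly" : (S\NP)\S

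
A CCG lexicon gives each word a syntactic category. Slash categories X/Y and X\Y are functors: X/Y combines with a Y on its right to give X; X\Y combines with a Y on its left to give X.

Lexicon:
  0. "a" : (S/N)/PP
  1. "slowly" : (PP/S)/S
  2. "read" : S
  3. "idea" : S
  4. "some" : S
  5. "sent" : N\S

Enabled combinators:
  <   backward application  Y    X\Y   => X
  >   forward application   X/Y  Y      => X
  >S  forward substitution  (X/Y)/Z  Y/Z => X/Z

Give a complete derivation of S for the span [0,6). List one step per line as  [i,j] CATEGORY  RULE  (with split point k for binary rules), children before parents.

[0,1] (S/N)/PP  lex  "a"
[1,2] (PP/S)/S  lex  "slowly"
[2,3] S  lex  "read"
[1,3] PP/S  >  k=2
[3,4] S  lex  "idea"
[1,4] PP  >  k=3
[0,4] S/N  >  k=1
[4,5] S  lex  "some"
[5,6] N\S  lex  "sent"
[4,6] N  <  k=5
[0,6] S  >  k=4

[0,6] S   >
  [0,4] S/N   >
    [0,1] "a" : (S/N)/PP
    [1,4] PP   >
      [1,3] PP/S   >
        [1,2] "slowly" : (PP/S)/S
        [2,3] "read" : S
      [3,4] "idea" : S
  [4,6] N   <
    [4,5] "some" : S
    [5,6] "sent" : N\S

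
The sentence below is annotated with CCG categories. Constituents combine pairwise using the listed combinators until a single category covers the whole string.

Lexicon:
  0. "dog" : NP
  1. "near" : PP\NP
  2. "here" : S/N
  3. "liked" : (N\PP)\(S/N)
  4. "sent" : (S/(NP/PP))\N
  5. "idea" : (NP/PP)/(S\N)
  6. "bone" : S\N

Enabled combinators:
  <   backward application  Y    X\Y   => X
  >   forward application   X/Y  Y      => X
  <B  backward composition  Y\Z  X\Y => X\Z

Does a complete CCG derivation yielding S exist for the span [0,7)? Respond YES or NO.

YES

[0,7] S   >
  [0,5] S/(NP/PP)   <
    [0,4] N   <
      [0,1] "dog" : NP
      [1,4] N\NP   <B
        [1,2] "near" : PP\NP
        [2,4] N\PP   <
          [2,3] "here" : S/N
          [3,4] "liked" : (N\PP)\(S/N)
    [4,5] "sent" : (S/(NP/PP))\N
  [5,7] NP/PP   >
    [5,6] "idea" : (NP/PP)/(S\N)
    [6,7] "bone" : S\N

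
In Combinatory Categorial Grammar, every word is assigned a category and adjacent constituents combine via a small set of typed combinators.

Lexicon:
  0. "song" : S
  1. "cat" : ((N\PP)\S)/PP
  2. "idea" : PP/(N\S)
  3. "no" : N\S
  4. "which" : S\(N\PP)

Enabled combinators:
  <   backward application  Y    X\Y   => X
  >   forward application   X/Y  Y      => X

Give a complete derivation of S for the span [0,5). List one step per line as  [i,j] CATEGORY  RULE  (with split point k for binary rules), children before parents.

[0,5] S   <
  [0,4] N\PP   <
    [0,1] "song" : S
    [1,4] (N\PP)\S   >
      [1,2] "cat" : ((N\PP)\S)/PP
      [2,4] PP   >
        [2,3] "idea" : PP/(N\S)
        [3,4] "no" : N\S
  [4,5] "which" : S\(N\PP)

[0,1] S  lex  "song"
[1,2] ((N\PP)\S)/PP  lex  "cat"
[2,3] PP/(N\S)  lex  "idea"
[3,4] N\S  lex  "no"
[2,4] PP  >  k=3
[1,4] (N\PP)\S  >  k=2
[0,4] N\PP  <  k=1
[4,5] S\(N\PP)  lex  "which"
[0,5] S  <  k=4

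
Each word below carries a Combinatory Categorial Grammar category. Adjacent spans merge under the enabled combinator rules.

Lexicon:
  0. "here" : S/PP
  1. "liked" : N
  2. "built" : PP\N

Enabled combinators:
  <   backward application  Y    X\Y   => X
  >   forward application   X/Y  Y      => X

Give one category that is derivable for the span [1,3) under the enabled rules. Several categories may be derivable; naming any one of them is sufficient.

PP

[0,3] S   >
  [0,1] "here" : S/PP
  [1,3] PP   <
    [1,2] "liked" : N
    [2,3] "built" : PP\N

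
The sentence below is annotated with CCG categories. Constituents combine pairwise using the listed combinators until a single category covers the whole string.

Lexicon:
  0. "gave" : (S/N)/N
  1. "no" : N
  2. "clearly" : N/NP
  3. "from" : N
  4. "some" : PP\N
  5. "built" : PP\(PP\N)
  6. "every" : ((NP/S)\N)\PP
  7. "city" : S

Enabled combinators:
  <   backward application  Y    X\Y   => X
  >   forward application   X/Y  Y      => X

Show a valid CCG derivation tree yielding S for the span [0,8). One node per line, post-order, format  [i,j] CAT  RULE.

[0,8] S   >
  [0,2] S/N   >
    [0,1] "gave" : (S/N)/N
    [1,2] "no" : N
  [2,8] N   >
    [2,3] "clearly" : N/NP
    [3,8] NP   >
      [3,7] NP/S   <
        [3,4] "from" : N
        [4,7] (NP/S)\N   <
          [4,6] PP   <
            [4,5] "some" : PP\N
            [5,6] "built" : PP\(PP\N)
          [6,7] "every" : ((NP/S)\N)\PP
      [7,8] "city" : S

[0,1] (S/N)/N  lex  "gave"
[1,2] N  lex  "no"
[0,2] S/N  >  k=1
[2,3] N/NP  lex  "clearly"
[3,4] N  lex  "from"
[4,5] PP\N  lex  "some"
[5,6] PP\(PP\N)  lex  "built"
[4,6] PP  <  k=5
[6,7] ((NP/S)\N)\PP  lex  "every"
[4,7] (NP/S)\N  <  k=6
[3,7] NP/S  <  k=4
[7,8] S  lex  "city"
[3,8] NP  >  k=7
[2,8] N  >  k=3
[0,8] S  >  k=2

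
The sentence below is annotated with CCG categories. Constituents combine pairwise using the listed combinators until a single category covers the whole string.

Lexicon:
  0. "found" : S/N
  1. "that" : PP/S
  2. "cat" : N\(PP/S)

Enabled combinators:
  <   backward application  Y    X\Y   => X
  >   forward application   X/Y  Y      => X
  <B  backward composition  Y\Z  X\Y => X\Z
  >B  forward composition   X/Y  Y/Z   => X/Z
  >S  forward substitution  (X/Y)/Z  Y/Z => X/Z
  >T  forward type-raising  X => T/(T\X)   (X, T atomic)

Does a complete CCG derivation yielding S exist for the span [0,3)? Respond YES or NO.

[0,3] S   >
  [0,1] "found" : S/N
  [1,3] N   <
    [1,2] "that" : PP/S
    [2,3] "cat" : N\(PP/S)

YES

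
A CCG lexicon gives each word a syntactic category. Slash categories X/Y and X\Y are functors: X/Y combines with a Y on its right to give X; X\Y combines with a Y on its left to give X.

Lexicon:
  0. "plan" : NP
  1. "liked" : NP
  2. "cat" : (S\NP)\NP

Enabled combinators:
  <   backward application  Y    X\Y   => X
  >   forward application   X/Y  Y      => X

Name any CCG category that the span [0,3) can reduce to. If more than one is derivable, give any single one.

S

[0,3] S   <
  [0,1] "plan" : NP
  [1,3] S\NP   <
    [1,2] "liked" : NP
    [2,3] "cat" : (S\NP)\NP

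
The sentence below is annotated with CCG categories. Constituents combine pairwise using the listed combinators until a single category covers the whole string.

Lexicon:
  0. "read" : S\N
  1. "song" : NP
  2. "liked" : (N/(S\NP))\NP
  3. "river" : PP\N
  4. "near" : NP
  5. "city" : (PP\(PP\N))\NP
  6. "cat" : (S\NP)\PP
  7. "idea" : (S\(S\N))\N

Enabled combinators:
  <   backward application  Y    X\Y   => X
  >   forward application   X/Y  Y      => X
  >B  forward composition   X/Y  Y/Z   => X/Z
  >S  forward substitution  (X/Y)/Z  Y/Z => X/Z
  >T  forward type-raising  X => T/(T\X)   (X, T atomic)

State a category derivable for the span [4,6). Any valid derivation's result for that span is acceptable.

[0,8] S   <
  [0,1] "read" : S\N
  [1,8] S\(S\N)   <
    [1,7] N   >
      [1,3] N/(S\NP)   <
        [1,2] "song" : NP
        [2,3] "liked" : (N/(S\NP))\NP
      [3,7] S\NP   <
        [3,6] PP   <
          [3,4] "river" : PP\N
          [4,6] PP\(PP\N)   <
            [4,5] "near" : NP
            [5,6] "city" : (PP\(PP\N))\NP
        [6,7] "cat" : (S\NP)\PP
    [7,8] "idea" : (S\(S\N))\N

PP\(PP\N)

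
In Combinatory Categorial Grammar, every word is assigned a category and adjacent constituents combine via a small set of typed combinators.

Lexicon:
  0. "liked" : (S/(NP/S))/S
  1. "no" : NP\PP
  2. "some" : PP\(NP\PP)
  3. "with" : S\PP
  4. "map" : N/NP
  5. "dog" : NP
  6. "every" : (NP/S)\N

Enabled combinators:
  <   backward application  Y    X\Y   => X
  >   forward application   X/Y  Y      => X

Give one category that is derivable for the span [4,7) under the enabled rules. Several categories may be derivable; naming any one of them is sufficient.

[0,7] S   >
  [0,4] S/(NP/S)   >
    [0,1] "liked" : (S/(NP/S))/S
    [1,4] S   <
      [1,3] PP   <
        [1,2] "no" : NP\PP
        [2,3] "some" : PP\(NP\PP)
      [3,4] "with" : S\PP
  [4,7] NP/S   <
    [4,6] N   >
      [4,5] "map" : N/NP
      [5,6] "dog" : NP
    [6,7] "every" : (NP/S)\N

NP/S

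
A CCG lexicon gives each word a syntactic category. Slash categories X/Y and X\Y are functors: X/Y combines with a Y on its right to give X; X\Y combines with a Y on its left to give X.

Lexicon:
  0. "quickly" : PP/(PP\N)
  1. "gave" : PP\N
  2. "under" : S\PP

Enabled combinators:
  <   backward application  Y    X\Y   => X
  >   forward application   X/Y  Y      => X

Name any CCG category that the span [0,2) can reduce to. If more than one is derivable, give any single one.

PP

[0,3] S   <
  [0,2] PP   >
    [0,1] "quickly" : PP/(PP\N)
    [1,2] "gave" : PP\N
  [2,3] "under" : S\PP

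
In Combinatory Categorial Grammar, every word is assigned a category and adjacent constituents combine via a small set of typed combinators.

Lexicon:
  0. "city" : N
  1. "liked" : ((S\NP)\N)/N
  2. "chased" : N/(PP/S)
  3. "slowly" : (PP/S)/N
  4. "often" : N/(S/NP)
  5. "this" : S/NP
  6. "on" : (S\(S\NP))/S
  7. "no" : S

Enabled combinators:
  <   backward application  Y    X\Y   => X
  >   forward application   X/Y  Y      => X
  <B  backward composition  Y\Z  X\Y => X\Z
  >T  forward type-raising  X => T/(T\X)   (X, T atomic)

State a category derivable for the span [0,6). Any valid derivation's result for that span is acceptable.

S\NP

[0,8] S   <
  [0,6] S\NP   <
    [0,1] "city" : N
    [1,6] (S\NP)\N   >
      [1,2] "liked" : ((S\NP)\N)/N
      [2,6] N   >
        [2,3] "chased" : N/(PP/S)
        [3,6] PP/S   >
          [3,4] "slowly" : (PP/S)/N
          [4,6] N   >
            [4,5] "often" : N/(S/NP)
            [5,6] "this" : S/NP
  [6,8] S\(S\NP)   >
    [6,7] "on" : (S\(S\NP))/S
    [7,8] "no" : S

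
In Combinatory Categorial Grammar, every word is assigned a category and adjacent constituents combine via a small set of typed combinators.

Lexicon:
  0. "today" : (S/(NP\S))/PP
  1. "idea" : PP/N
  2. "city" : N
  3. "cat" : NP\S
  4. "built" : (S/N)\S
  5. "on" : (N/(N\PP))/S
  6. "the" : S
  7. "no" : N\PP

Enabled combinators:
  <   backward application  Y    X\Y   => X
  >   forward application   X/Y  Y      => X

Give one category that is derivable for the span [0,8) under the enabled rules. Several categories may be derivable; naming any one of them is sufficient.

S

[0,8] S   >
  [0,5] S/N   <
    [0,4] S   >
      [0,3] S/(NP\S)   >
        [0,1] "today" : (S/(NP\S))/PP
        [1,3] PP   >
          [1,2] "idea" : PP/N
          [2,3] "city" : N
      [3,4] "cat" : NP\S
    [4,5] "built" : (S/N)\S
  [5,8] N   >
    [5,7] N/(N\PP)   >
      [5,6] "on" : (N/(N\PP))/S
      [6,7] "the" : S
    [7,8] "no" : N\PP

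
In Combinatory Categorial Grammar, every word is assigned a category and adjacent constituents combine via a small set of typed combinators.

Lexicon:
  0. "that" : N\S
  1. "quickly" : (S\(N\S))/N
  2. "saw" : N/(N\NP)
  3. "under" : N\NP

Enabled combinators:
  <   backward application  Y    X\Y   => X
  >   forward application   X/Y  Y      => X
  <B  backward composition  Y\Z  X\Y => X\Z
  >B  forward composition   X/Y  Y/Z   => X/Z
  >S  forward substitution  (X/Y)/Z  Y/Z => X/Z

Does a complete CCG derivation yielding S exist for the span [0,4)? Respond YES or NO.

YES

[0,4] S   <
  [0,1] "that" : N\S
  [1,4] S\(N\S)   >
    [1,2] "quickly" : (S\(N\S))/N
    [2,4] N   >
      [2,3] "saw" : N/(N\NP)
      [3,4] "under" : N\NP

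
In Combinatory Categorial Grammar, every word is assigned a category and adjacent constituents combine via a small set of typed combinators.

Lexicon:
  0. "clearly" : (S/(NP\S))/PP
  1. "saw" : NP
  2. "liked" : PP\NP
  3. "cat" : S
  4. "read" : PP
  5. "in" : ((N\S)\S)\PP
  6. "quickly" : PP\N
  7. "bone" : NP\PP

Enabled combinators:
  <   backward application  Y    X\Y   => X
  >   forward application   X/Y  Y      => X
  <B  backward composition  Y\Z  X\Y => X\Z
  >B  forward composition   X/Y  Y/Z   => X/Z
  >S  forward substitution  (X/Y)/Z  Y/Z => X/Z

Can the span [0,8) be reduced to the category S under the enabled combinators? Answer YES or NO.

[0,8] S   >
  [0,3] S/(NP\S)   >
    [0,1] "clearly" : (S/(NP\S))/PP
    [1,3] PP   <
      [1,2] "saw" : NP
      [2,3] "liked" : PP\NP
  [3,8] NP\S   <B
    [3,6] N\S   <
      [3,4] "cat" : S
      [4,6] (N\S)\S   <
        [4,5] "read" : PP
        [5,6] "in" : ((N\S)\S)\PP
    [6,8] NP\N   <B
      [6,7] "quickly" : PP\N
      [7,8] "bone" : NP\PP

YES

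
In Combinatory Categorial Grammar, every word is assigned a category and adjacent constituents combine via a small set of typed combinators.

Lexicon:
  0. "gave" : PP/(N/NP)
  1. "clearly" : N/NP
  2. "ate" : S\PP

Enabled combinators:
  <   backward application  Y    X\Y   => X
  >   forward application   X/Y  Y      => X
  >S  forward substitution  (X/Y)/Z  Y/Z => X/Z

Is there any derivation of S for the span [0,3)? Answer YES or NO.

[0,3] S   <
  [0,2] PP   >
    [0,1] "gave" : PP/(N/NP)
    [1,2] "clearly" : N/NP
  [2,3] "ate" : S\PP

YES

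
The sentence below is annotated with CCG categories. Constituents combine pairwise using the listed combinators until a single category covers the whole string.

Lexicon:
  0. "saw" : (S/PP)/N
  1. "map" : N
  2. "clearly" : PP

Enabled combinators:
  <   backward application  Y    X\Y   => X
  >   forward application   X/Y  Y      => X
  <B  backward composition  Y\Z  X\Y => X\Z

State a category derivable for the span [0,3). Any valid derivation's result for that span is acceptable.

S

[0,3] S   >
  [0,2] S/PP   >
    [0,1] "saw" : (S/PP)/N
    [1,2] "map" : N
  [2,3] "clearly" : PP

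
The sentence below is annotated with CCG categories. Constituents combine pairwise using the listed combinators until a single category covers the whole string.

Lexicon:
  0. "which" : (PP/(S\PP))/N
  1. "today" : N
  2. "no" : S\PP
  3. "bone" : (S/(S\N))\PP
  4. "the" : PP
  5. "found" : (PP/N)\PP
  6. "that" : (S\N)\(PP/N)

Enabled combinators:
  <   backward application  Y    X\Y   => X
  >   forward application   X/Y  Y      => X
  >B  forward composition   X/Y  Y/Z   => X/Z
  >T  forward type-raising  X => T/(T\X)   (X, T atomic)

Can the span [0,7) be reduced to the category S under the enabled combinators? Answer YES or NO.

YES

[0,7] S   >
  [0,4] S/(S\N)   <
    [0,3] PP   >
      [0,2] PP/(S\PP)   >
        [0,1] "which" : (PP/(S\PP))/N
        [1,2] "today" : N
      [2,3] "no" : S\PP
    [3,4] "bone" : (S/(S\N))\PP
  [4,7] S\N   <
    [4,6] PP/N   <
      [4,5] "the" : PP
      [5,6] "found" : (PP/N)\PP
    [6,7] "that" : (S\N)\(PP/N)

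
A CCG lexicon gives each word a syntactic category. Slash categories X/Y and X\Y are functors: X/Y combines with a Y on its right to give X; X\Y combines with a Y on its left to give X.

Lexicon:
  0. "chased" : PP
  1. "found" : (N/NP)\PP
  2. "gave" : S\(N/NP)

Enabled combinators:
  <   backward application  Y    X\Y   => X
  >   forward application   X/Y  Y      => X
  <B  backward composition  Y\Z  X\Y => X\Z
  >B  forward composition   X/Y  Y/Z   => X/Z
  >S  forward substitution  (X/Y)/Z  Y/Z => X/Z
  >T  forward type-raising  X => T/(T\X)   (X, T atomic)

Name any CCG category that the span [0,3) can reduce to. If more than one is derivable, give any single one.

[0,3] S   <
  [0,2] N/NP   <
    [0,1] "chased" : PP
    [1,2] "found" : (N/NP)\PP
  [2,3] "gave" : S\(N/NP)

S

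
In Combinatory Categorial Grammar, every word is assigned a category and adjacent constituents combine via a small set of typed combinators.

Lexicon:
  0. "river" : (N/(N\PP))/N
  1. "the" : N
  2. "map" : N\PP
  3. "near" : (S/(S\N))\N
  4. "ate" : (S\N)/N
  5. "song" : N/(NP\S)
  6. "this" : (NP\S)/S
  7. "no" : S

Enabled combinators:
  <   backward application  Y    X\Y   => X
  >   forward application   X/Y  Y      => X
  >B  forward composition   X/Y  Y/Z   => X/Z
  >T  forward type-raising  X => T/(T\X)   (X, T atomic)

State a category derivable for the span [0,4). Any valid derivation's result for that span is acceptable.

S/(S\N)

[0,8] S   >
  [0,4] S/(S\N)   <
    [0,3] N   >
      [0,2] N/(N\PP)   >
        [0,1] "river" : (N/(N\PP))/N
        [1,2] "the" : N
      [2,3] "map" : N\PP
    [3,4] "near" : (S/(S\N))\N
  [4,8] S\N   >
    [4,5] "ate" : (S\N)/N
    [5,8] N   >
      [5,7] N/S   >B
        [5,6] "song" : N/(NP\S)
        [6,7] "this" : (NP\S)/S
      [7,8] "no" : S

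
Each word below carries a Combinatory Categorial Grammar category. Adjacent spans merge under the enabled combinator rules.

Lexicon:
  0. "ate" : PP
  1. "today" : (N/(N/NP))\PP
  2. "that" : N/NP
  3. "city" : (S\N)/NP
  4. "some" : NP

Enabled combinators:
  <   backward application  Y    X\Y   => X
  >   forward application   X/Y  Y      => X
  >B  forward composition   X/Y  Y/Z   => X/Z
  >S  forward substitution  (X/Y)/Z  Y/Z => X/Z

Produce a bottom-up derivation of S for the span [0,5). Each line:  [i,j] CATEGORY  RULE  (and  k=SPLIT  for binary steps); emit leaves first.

[0,5] S   <
  [0,3] N   >
    [0,2] N/(N/NP)   <
      [0,1] "ate" : PP
      [1,2] "today" : (N/(N/NP))\PP
    [2,3] "that" : N/NP
  [3,5] S\N   >
    [3,4] "city" : (S\N)/NP
    [4,5] "some" : NP

[0,1] PP  lex  "ate"
[1,2] (N/(N/NP))\PP  lex  "today"
[0,2] N/(N/NP)  <  k=1
[2,3] N/NP  lex  "that"
[0,3] N  >  k=2
[3,4] (S\N)/NP  lex  "city"
[4,5] NP  lex  "some"
[3,5] S\N  >  k=4
[0,5] S  <  k=3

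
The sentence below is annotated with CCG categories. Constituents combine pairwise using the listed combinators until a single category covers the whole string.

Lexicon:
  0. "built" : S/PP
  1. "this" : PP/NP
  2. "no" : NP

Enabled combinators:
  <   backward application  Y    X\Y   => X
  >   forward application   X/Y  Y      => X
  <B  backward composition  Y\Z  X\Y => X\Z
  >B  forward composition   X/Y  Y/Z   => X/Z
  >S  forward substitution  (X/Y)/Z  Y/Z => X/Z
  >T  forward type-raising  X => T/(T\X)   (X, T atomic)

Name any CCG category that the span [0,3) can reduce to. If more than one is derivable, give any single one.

S

[0,3] S   >
  [0,1] "built" : S/PP
  [1,3] PP   >
    [1,2] "this" : PP/NP
    [2,3] "no" : NP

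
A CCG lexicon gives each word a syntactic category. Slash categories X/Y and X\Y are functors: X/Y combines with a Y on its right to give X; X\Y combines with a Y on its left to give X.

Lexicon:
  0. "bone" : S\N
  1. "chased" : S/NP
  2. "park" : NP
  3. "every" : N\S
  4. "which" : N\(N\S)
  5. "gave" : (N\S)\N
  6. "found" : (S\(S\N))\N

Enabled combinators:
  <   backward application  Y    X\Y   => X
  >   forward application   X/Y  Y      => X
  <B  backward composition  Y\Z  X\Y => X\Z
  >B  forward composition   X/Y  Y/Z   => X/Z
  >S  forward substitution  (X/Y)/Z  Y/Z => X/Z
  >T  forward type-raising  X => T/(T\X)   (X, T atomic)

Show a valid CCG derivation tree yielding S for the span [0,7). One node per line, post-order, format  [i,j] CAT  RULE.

[0,7] S   <
  [0,1] "bone" : S\N
  [1,7] S\(S\N)   <
    [1,6] N   <
      [1,3] S   >
        [1,2] "chased" : S/NP
        [2,3] "park" : NP
      [3,6] N\S   <
        [3,5] N   <
          [3,4] "every" : N\S
          [4,5] "which" : N\(N\S)
        [5,6] "gave" : (N\S)\N
    [6,7] "found" : (S\(S\N))\N

[0,1] S\N  lex  "bone"
[1,2] S/NP  lex  "chased"
[2,3] NP  lex  "park"
[1,3] S  >  k=2
[3,4] N\S  lex  "every"
[4,5] N\(N\S)  lex  "which"
[3,5] N  <  k=4
[5,6] (N\S)\N  lex  "gave"
[3,6] N\S  <  k=5
[1,6] N  <  k=3
[6,7] (S\(S\N))\N  lex  "found"
[1,7] S\(S\N)  <  k=6
[0,7] S  <  k=1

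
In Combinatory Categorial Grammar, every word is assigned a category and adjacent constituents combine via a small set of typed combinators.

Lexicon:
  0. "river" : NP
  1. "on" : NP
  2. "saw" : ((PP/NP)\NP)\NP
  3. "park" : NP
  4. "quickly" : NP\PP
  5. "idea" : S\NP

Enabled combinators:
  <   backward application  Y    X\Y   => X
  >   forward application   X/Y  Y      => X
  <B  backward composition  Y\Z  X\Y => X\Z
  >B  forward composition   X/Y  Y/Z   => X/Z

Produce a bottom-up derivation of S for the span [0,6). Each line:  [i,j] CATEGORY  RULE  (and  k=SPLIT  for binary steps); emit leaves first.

[0,6] S   <
  [0,4] PP   >
    [0,3] PP/NP   <
      [0,1] "river" : NP
      [1,3] (PP/NP)\NP   <
        [1,2] "on" : NP
        [2,3] "saw" : ((PP/NP)\NP)\NP
    [3,4] "park" : NP
  [4,6] S\PP   <B
    [4,5] "quickly" : NP\PP
    [5,6] "idea" : S\NP

[0,1] NP  lex  "river"
[1,2] NP  lex  "on"
[2,3] ((PP/NP)\NP)\NP  lex  "saw"
[1,3] (PP/NP)\NP  <  k=2
[0,3] PP/NP  <  k=1
[3,4] NP  lex  "park"
[0,4] PP  >  k=3
[4,5] NP\PP  lex  "quickly"
[5,6] S\NP  lex  "idea"
[4,6] S\PP  <B  k=5
[0,6] S  <  k=4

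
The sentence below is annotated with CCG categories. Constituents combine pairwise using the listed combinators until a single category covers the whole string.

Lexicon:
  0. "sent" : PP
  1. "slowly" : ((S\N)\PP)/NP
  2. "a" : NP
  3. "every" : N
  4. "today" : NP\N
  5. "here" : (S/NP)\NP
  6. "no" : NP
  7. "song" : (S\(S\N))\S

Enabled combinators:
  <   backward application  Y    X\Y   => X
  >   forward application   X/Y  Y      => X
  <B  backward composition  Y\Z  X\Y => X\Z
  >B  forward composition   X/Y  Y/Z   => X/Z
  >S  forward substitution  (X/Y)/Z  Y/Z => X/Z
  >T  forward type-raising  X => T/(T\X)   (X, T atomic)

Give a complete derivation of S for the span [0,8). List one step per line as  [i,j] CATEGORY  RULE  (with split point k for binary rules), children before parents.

[0,8] S   <
  [0,3] S\N   <
    [0,1] "sent" : PP
    [1,3] (S\N)\PP   >
      [1,2] "slowly" : ((S\N)\PP)/NP
      [2,3] "a" : NP
  [3,8] S\(S\N)   <
    [3,7] S   >
      [3,6] S/NP   <
        [3,5] NP   >
          [3,4] NP/(NP\N)   >T
            [3,4] "every" : N
          [4,5] "today" : NP\N
        [5,6] "here" : (S/NP)\NP
      [6,7] "no" : NP
    [7,8] "song" : (S\(S\N))\S

[0,1] PP  lex  "sent"
[1,2] ((S\N)\PP)/NP  lex  "slowly"
[2,3] NP  lex  "a"
[1,3] (S\N)\PP  >  k=2
[0,3] S\N  <  k=1
[3,4] N  lex  "every"
[3,4] NP/(NP\N)  >T
[4,5] NP\N  lex  "today"
[3,5] NP  >  k=4
[5,6] (S/NP)\NP  lex  "here"
[3,6] S/NP  <  k=5
[6,7] NP  lex  "no"
[3,7] S  >  k=6
[7,8] (S\(S\N))\S  lex  "song"
[3,8] S\(S\N)  <  k=7
[0,8] S  <  k=3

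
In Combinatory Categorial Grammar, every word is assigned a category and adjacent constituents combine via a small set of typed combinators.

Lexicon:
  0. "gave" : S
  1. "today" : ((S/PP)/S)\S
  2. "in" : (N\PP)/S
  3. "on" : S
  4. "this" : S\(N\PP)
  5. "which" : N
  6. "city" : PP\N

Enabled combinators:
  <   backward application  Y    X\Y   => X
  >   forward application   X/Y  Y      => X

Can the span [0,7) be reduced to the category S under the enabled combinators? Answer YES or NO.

YES

[0,7] S   >
  [0,5] S/PP   >
    [0,2] (S/PP)/S   <
      [0,1] "gave" : S
      [1,2] "today" : ((S/PP)/S)\S
    [2,5] S   <
      [2,4] N\PP   >
        [2,3] "in" : (N\PP)/S
        [3,4] "on" : S
      [4,5] "this" : S\(N\PP)
  [5,7] PP   <
    [5,6] "which" : N
    [6,7] "city" : PP\N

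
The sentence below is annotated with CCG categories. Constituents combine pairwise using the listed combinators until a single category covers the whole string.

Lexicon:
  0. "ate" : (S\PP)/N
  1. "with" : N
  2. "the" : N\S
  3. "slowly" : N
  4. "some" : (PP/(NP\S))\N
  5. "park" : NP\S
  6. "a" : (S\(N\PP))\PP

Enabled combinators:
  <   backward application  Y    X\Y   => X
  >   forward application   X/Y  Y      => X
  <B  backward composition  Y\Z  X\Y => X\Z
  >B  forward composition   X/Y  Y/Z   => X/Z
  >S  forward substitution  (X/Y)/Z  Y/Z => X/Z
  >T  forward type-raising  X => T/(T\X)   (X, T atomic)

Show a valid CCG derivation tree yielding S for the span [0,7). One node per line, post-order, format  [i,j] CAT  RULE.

[0,7] S   <
  [0,3] N\PP   <B
    [0,2] S\PP   >
      [0,1] "ate" : (S\PP)/N
      [1,2] "with" : N
    [2,3] "the" : N\S
  [3,7] S\(N\PP)   <
    [3,6] PP   >
      [3,5] PP/(NP\S)   <
        [3,4] "slowly" : N
        [4,5] "some" : (PP/(NP\S))\N
      [5,6] "park" : NP\S
    [6,7] "a" : (S\(N\PP))\PP

[0,1] (S\PP)/N  lex  "ate"
[1,2] N  lex  "with"
[0,2] S\PP  >  k=1
[2,3] N\S  lex  "the"
[0,3] N\PP  <B  k=2
[3,4] N  lex  "slowly"
[4,5] (PP/(NP\S))\N  lex  "some"
[3,5] PP/(NP\S)  <  k=4
[5,6] NP\S  lex  "park"
[3,6] PP  >  k=5
[6,7] (S\(N\PP))\PP  lex  "a"
[3,7] S\(N\PP)  <  k=6
[0,7] S  <  k=3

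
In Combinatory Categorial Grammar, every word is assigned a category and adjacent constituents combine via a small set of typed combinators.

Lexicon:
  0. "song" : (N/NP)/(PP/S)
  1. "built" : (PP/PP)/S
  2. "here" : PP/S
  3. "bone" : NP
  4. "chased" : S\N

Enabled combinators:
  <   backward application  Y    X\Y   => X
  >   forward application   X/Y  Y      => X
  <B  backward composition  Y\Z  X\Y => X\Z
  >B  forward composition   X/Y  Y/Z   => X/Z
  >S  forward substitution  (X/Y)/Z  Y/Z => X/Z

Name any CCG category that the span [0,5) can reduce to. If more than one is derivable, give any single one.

S

[0,5] S   <
  [0,4] N   >
    [0,3] N/NP   >
      [0,1] "song" : (N/NP)/(PP/S)
      [1,3] PP/S   >S
        [1,2] "built" : (PP/PP)/S
        [2,3] "here" : PP/S
    [3,4] "bone" : NP
  [4,5] "chased" : S\N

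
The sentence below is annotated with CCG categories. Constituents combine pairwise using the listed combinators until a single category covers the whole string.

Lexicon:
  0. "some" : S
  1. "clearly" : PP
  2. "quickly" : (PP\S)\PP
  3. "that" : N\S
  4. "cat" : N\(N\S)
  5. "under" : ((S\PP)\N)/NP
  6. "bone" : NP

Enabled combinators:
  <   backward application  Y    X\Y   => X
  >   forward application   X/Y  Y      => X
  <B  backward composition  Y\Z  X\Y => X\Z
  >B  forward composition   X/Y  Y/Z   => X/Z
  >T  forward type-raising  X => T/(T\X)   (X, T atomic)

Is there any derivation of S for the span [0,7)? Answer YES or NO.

[0,7] S   <
  [0,3] PP   >
    [0,1] PP/(PP\S)   >T
      [0,1] "some" : S
    [1,3] PP\S   <
      [1,2] "clearly" : PP
      [2,3] "quickly" : (PP\S)\PP
  [3,7] S\PP   <
    [3,5] N   <
      [3,4] "that" : N\S
      [4,5] "cat" : N\(N\S)
    [5,7] (S\PP)\N   >
      [5,6] "under" : ((S\PP)\N)/NP
      [6,7] "bone" : NP

YES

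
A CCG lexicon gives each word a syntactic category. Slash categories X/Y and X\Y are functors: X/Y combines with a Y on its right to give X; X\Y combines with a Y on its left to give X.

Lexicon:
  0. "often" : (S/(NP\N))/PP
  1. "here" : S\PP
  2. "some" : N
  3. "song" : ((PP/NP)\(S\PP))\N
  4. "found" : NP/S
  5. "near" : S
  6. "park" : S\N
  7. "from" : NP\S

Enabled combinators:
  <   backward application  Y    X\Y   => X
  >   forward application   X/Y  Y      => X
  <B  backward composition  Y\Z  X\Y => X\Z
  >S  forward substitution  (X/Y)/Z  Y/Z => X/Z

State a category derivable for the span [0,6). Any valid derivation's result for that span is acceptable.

S/(NP\N)

[0,8] S   >
  [0,6] S/(NP\N)   >
    [0,1] "often" : (S/(NP\N))/PP
    [1,6] PP   >
      [1,4] PP/NP   <
        [1,2] "here" : S\PP
        [2,4] (PP/NP)\(S\PP)   <
          [2,3] "some" : N
          [3,4] "song" : ((PP/NP)\(S\PP))\N
      [4,6] NP   >
        [4,5] "found" : NP/S
        [5,6] "near" : S
  [6,8] NP\N   <B
    [6,7] "park" : S\N
    [7,8] "from" : NP\S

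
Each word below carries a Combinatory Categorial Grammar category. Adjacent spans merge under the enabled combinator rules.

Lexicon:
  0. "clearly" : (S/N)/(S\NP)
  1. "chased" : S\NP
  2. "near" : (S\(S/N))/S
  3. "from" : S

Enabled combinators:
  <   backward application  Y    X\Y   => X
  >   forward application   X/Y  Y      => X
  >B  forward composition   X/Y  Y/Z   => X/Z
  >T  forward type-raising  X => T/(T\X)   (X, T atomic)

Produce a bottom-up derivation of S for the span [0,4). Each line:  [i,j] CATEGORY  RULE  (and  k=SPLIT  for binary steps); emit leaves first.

[0,1] (S/N)/(S\NP)  lex  "clearly"
[1,2] S\NP  lex  "chased"
[0,2] S/N  >  k=1
[2,3] (S\(S/N))/S  lex  "near"
[3,4] S  lex  "from"
[2,4] S\(S/N)  >  k=3
[0,4] S  <  k=2

[0,4] S   <
  [0,2] S/N   >
    [0,1] "clearly" : (S/N)/(S\NP)
    [1,2] "chased" : S\NP
  [2,4] S\(S/N)   >
    [2,3] "near" : (S\(S/N))/S
    [3,4] "from" : S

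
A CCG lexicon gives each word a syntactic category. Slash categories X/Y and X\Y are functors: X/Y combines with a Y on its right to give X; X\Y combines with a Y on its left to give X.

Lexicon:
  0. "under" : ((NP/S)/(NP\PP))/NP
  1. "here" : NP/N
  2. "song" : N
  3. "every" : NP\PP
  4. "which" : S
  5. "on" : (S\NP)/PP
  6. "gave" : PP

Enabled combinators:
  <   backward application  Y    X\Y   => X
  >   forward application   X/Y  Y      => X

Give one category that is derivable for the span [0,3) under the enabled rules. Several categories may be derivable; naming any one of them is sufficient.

[0,7] S   <
  [0,5] NP   >
    [0,4] NP/S   >
      [0,3] (NP/S)/(NP\PP)   >
        [0,1] "under" : ((NP/S)/(NP\PP))/NP
        [1,3] NP   >
          [1,2] "here" : NP/N
          [2,3] "song" : N
      [3,4] "every" : NP\PP
    [4,5] "which" : S
  [5,7] S\NP   >
    [5,6] "on" : (S\NP)/PP
    [6,7] "gave" : PP

(NP/S)/(NP\PP)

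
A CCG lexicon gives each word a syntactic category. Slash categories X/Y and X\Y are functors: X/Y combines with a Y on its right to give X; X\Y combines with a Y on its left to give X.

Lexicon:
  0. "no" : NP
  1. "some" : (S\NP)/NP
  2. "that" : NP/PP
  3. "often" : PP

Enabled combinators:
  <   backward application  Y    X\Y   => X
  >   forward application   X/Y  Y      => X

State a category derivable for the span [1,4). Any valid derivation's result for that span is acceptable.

S\NP

[0,4] S   <
  [0,1] "no" : NP
  [1,4] S\NP   >
    [1,2] "some" : (S\NP)/NP
    [2,4] NP   >
      [2,3] "that" : NP/PP
      [3,4] "often" : PP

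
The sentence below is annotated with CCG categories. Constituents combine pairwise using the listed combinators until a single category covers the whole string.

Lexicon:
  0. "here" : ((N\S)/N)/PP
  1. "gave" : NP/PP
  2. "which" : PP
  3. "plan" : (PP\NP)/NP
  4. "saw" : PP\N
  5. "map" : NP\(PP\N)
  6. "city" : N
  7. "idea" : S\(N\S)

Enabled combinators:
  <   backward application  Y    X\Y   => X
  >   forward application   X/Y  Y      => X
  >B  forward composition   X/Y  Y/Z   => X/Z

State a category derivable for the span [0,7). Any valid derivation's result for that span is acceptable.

[0,8] S   <
  [0,7] N\S   >
    [0,6] (N\S)/N   >
      [0,1] "here" : ((N\S)/N)/PP
      [1,6] PP   <
        [1,3] NP   >
          [1,2] "gave" : NP/PP
          [2,3] "which" : PP
        [3,6] PP\NP   >
          [3,4] "plan" : (PP\NP)/NP
          [4,6] NP   <
            [4,5] "saw" : PP\N
            [5,6] "map" : NP\(PP\N)
    [6,7] "city" : N
  [7,8] "idea" : S\(N\S)

N\S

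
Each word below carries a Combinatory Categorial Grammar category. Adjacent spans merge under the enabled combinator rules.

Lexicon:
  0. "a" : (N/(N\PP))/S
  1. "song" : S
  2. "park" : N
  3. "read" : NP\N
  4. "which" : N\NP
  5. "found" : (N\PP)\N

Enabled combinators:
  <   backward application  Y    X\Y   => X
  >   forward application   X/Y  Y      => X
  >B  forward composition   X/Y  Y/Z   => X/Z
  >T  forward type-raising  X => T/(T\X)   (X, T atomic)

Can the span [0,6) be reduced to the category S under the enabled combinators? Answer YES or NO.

(N/(N\PP))/S S N NP\N N\NP (N\PP)\N
CKY chart[0,6] = {N, N/(N\N), NP/(NP\N), PP/(PP\N), S/(S\N)}; S ∉ chart

NO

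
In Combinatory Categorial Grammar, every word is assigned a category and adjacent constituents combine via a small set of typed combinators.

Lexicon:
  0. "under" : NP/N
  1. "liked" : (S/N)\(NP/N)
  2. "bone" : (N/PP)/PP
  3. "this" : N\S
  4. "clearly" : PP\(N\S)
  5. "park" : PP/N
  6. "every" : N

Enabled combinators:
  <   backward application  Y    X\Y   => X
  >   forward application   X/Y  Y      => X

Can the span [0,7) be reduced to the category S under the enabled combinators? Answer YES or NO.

YES

[0,7] S   >
  [0,2] S/N   <
    [0,1] "under" : NP/N
    [1,2] "liked" : (S/N)\(NP/N)
  [2,7] N   >
    [2,5] N/PP   >
      [2,3] "bone" : (N/PP)/PP
      [3,5] PP   <
        [3,4] "this" : N\S
        [4,5] "clearly" : PP\(N\S)
    [5,7] PP   >
      [5,6] "park" : PP/N
      [6,7] "every" : N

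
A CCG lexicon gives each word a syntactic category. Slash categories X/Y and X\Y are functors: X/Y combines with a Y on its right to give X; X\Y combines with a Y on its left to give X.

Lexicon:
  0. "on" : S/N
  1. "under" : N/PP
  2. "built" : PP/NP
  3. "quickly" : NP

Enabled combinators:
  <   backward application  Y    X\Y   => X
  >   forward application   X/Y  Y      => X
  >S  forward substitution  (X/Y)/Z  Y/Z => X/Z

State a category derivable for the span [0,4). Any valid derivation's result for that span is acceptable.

S

[0,4] S   >
  [0,1] "on" : S/N
  [1,4] N   >
    [1,2] "under" : N/PP
    [2,4] PP   >
      [2,3] "built" : PP/NP
      [3,4] "quickly" : NP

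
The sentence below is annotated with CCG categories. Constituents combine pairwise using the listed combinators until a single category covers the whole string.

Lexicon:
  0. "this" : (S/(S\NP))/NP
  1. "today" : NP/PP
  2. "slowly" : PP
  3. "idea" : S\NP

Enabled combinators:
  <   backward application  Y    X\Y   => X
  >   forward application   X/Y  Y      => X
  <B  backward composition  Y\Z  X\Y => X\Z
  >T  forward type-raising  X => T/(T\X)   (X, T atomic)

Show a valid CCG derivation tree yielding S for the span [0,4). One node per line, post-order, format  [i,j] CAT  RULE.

[0,4] S   >
  [0,3] S/(S\NP)   >
    [0,1] "this" : (S/(S\NP))/NP
    [1,3] NP   >
      [1,2] "today" : NP/PP
      [2,3] "slowly" : PP
  [3,4] "idea" : S\NP

[0,1] (S/(S\NP))/NP  lex  "this"
[1,2] NP/PP  lex  "today"
[2,3] PP  lex  "slowly"
[1,3] NP  >  k=2
[0,3] S/(S\NP)  >  k=1
[3,4] S\NP  lex  "idea"
[0,4] S  >  k=3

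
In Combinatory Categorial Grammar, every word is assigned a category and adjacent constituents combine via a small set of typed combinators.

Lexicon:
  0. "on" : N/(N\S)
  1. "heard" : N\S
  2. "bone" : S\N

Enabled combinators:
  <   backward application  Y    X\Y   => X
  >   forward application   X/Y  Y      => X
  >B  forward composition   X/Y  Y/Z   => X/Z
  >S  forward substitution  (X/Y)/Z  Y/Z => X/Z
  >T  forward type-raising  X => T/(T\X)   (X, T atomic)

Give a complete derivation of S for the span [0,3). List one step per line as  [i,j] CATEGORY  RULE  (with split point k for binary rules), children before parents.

[0,1] N/(N\S)  lex  "on"
[1,2] N\S  lex  "heard"
[0,2] N  >  k=1
[2,3] S\N  lex  "bone"
[0,3] S  <  k=2

[0,3] S   <
  [0,2] N   >
    [0,1] "on" : N/(N\S)
    [1,2] "heard" : N\S
  [2,3] "bone" : S\N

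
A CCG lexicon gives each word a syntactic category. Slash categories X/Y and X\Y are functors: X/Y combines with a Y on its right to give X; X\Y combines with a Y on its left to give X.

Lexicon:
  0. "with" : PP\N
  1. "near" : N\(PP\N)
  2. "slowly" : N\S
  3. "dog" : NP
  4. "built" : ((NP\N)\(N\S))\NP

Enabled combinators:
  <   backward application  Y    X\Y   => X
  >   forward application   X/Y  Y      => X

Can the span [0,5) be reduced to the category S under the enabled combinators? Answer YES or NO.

NO

PP\N N\(PP\N) N\S NP ((NP\N)\(N\S))\NP
CKY chart[0,5] = {NP}; S ∉ chart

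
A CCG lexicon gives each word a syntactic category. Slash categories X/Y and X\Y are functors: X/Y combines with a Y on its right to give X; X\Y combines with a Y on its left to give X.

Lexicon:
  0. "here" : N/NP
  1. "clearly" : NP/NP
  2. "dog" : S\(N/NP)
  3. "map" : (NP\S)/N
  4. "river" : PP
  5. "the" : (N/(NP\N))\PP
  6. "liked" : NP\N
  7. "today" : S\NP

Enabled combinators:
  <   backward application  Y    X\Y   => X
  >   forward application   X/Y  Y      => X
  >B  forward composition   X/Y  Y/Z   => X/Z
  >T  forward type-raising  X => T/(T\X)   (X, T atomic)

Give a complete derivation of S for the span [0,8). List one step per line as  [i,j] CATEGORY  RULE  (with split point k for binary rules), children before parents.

[0,8] S   <
  [0,7] NP   <
    [0,3] S   <
      [0,2] N/NP   >B
        [0,1] "here" : N/NP
        [1,2] "clearly" : NP/NP
      [2,3] "dog" : S\(N/NP)
    [3,7] NP\S   >
      [3,4] "map" : (NP\S)/N
      [4,7] N   >
        [4,6] N/(NP\N)   <
          [4,5] "river" : PP
          [5,6] "the" : (N/(NP\N))\PP
        [6,7] "liked" : NP\N
  [7,8] "today" : S\NP

[0,1] N/NP  lex  "here"
[1,2] NP/NP  lex  "clearly"
[0,2] N/NP  >B  k=1
[2,3] S\(N/NP)  lex  "dog"
[0,3] S  <  k=2
[3,4] (NP\S)/N  lex  "map"
[4,5] PP  lex  "river"
[5,6] (N/(NP\N))\PP  lex  "the"
[4,6] N/(NP\N)  <  k=5
[6,7] NP\N  lex  "liked"
[4,7] N  >  k=6
[3,7] NP\S  >  k=4
[0,7] NP  <  k=3
[7,8] S\NP  lex  "today"
[0,8] S  <  k=7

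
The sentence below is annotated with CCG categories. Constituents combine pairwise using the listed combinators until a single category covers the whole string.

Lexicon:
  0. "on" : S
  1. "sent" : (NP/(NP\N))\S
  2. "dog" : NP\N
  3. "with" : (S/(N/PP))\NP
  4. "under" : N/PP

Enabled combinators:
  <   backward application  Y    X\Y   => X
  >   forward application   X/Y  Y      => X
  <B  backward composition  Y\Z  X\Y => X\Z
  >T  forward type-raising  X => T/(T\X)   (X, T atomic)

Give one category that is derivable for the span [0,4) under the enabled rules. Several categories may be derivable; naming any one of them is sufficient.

S/(N/PP)

[0,5] S   >
  [0,4] S/(N/PP)   <
    [0,3] NP   >
      [0,2] NP/(NP\N)   <
        [0,1] "on" : S
        [1,2] "sent" : (NP/(NP\N))\S
      [2,3] "dog" : NP\N
    [3,4] "with" : (S/(N/PP))\NP
  [4,5] "under" : N/PP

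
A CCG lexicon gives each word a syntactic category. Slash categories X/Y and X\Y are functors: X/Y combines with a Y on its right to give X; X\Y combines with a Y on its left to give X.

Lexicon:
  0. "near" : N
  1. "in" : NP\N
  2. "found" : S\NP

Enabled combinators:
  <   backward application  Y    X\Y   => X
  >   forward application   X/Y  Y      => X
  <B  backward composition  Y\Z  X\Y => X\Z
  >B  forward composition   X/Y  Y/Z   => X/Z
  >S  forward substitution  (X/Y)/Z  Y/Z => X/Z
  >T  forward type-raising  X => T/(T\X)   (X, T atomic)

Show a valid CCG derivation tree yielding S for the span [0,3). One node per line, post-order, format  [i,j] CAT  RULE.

[0,1] N  lex  "near"
[1,2] NP\N  lex  "in"
[0,2] NP  <  k=1
[2,3] S\NP  lex  "found"
[0,3] S  <  k=2

[0,3] S   <
  [0,2] NP   <
    [0,1] "near" : N
    [1,2] "in" : NP\N
  [2,3] "found" : S\NP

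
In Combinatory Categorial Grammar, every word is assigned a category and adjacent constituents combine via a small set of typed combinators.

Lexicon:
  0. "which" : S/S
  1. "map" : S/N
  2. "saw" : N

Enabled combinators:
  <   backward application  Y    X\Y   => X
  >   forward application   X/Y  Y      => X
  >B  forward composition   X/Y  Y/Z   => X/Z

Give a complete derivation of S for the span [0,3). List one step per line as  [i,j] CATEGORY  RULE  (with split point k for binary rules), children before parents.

[0,3] S   >
  [0,2] S/N   >B
    [0,1] "which" : S/S
    [1,2] "map" : S/N
  [2,3] "saw" : N

[0,1] S/S  lex  "which"
[1,2] S/N  lex  "map"
[0,2] S/N  >B  k=1
[2,3] N  lex  "saw"
[0,3] S  >  k=2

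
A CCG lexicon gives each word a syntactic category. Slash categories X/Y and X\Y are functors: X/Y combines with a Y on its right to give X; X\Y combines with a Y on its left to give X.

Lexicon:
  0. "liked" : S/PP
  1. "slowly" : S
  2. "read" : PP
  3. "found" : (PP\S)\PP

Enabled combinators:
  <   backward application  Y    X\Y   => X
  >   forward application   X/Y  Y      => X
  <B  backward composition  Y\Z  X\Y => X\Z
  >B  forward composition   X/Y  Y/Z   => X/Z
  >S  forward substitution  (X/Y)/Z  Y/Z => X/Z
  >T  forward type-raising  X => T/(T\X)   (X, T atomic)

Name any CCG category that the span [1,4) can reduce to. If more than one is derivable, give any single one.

[0,4] S   >
  [0,1] "liked" : S/PP
  [1,4] PP   <
    [1,2] "slowly" : S
    [2,4] PP\S   <
      [2,3] "read" : PP
      [3,4] "found" : (PP\S)\PP

PP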